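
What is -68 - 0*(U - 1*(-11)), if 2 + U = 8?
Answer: -68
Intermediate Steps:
U = 6 (U = -2 + 8 = 6)
-68 - 0*(U - 1*(-11)) = -68 - 0*(6 - 1*(-11)) = -68 - 0*(6 + 11) = -68 - 0*17 = -68 - 1*0 = -68 + 0 = -68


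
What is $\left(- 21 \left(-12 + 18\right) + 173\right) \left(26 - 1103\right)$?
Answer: $-50619$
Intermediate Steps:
$\left(- 21 \left(-12 + 18\right) + 173\right) \left(26 - 1103\right) = \left(\left(-21\right) 6 + 173\right) \left(-1077\right) = \left(-126 + 173\right) \left(-1077\right) = 47 \left(-1077\right) = -50619$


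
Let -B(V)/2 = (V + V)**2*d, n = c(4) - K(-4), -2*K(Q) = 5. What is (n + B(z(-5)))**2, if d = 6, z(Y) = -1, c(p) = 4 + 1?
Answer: 6561/4 ≈ 1640.3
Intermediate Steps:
c(p) = 5
K(Q) = -5/2 (K(Q) = -1/2*5 = -5/2)
n = 15/2 (n = 5 - 1*(-5/2) = 5 + 5/2 = 15/2 ≈ 7.5000)
B(V) = -48*V**2 (B(V) = -2*(V + V)**2*6 = -2*(2*V)**2*6 = -2*4*V**2*6 = -48*V**2)
(n + B(z(-5)))**2 = (15/2 - 48*(-1)**2)**2 = (15/2 - 48*1)**2 = (15/2 - 48)**2 = (-81/2)**2 = 6561/4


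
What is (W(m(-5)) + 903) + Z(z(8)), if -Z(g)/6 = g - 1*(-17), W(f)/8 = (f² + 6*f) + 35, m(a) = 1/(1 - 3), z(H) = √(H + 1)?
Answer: 1041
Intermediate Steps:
z(H) = √(1 + H)
m(a) = -½ (m(a) = 1/(-2) = -½)
W(f) = 280 + 8*f² + 48*f (W(f) = 8*((f² + 6*f) + 35) = 8*(35 + f² + 6*f) = 280 + 8*f² + 48*f)
Z(g) = -102 - 6*g (Z(g) = -6*(g - 1*(-17)) = -6*(g + 17) = -6*(17 + g) = -102 - 6*g)
(W(m(-5)) + 903) + Z(z(8)) = ((280 + 8*(-½)² + 48*(-½)) + 903) + (-102 - 6*√(1 + 8)) = ((280 + 8*(¼) - 24) + 903) + (-102 - 6*√9) = ((280 + 2 - 24) + 903) + (-102 - 6*3) = (258 + 903) + (-102 - 18) = 1161 - 120 = 1041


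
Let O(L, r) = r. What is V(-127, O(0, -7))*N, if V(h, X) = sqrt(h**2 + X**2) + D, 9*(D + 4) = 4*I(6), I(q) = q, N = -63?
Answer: 84 - 63*sqrt(16178) ≈ -7929.1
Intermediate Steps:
D = -4/3 (D = -4 + (4*6)/9 = -4 + (1/9)*24 = -4 + 8/3 = -4/3 ≈ -1.3333)
V(h, X) = -4/3 + sqrt(X**2 + h**2) (V(h, X) = sqrt(h**2 + X**2) - 4/3 = sqrt(X**2 + h**2) - 4/3 = -4/3 + sqrt(X**2 + h**2))
V(-127, O(0, -7))*N = (-4/3 + sqrt((-7)**2 + (-127)**2))*(-63) = (-4/3 + sqrt(49 + 16129))*(-63) = (-4/3 + sqrt(16178))*(-63) = 84 - 63*sqrt(16178)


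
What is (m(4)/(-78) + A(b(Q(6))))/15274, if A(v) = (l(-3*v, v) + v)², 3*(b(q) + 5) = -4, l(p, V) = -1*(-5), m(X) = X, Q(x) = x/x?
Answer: 101/893529 ≈ 0.00011303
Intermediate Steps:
Q(x) = 1
l(p, V) = 5
b(q) = -19/3 (b(q) = -5 + (⅓)*(-4) = -5 - 4/3 = -19/3)
A(v) = (5 + v)²
(m(4)/(-78) + A(b(Q(6))))/15274 = (4/(-78) + (5 - 19/3)²)/15274 = (-1/78*4 + (-4/3)²)*(1/15274) = (-2/39 + 16/9)*(1/15274) = (202/117)*(1/15274) = 101/893529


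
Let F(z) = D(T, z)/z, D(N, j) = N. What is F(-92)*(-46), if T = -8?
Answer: -4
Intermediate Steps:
F(z) = -8/z
F(-92)*(-46) = -8/(-92)*(-46) = -8*(-1/92)*(-46) = (2/23)*(-46) = -4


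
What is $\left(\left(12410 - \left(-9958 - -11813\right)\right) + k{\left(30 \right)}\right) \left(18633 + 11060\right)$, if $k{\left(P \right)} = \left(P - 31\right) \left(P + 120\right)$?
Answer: $308955665$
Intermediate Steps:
$k{\left(P \right)} = \left(-31 + P\right) \left(120 + P\right)$
$\left(\left(12410 - \left(-9958 - -11813\right)\right) + k{\left(30 \right)}\right) \left(18633 + 11060\right) = \left(\left(12410 - \left(-9958 - -11813\right)\right) + \left(-3720 + 30^{2} + 89 \cdot 30\right)\right) \left(18633 + 11060\right) = \left(\left(12410 - \left(-9958 + 11813\right)\right) + \left(-3720 + 900 + 2670\right)\right) 29693 = \left(\left(12410 - 1855\right) - 150\right) 29693 = \left(10555 - 150\right) 29693 = 10405 \cdot 29693 = 308955665$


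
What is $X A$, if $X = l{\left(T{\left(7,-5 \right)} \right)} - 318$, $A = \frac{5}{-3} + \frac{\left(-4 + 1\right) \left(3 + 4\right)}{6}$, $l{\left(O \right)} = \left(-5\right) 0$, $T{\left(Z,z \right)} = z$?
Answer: $1643$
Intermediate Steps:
$l{\left(O \right)} = 0$
$A = - \frac{31}{6}$ ($A = 5 \left(- \frac{1}{3}\right) + \left(-3\right) 7 \cdot \frac{1}{6} = - \frac{5}{3} - \frac{7}{2} = - \frac{31}{6} \approx -5.1667$)
$X = -318$ ($X = 0 - 318 = -318$)
$X A = \left(-318\right) \left(- \frac{31}{6}\right) = 1643$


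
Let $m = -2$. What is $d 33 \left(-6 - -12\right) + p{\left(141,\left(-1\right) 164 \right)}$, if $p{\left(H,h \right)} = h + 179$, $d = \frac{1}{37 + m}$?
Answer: $\frac{723}{35} \approx 20.657$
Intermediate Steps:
$d = \frac{1}{35}$ ($d = \frac{1}{37 - 2} = \frac{1}{35} \approx 0.028571$)
$p{\left(H,h \right)} = 179 + h$
$d 33 \left(-6 - -12\right) + p{\left(141,\left(-1\right) 164 \right)} = \frac{1}{35} \cdot 33 \left(-6 - -12\right) + \left(179 - 164\right) = \frac{33 \left(-6 + 12\right)}{35} + \left(179 - 164\right) = \frac{33}{35} \cdot 6 + 15 = \frac{198}{35} + 15 = \frac{723}{35}$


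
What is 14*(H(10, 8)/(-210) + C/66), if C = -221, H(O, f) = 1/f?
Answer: -61891/1320 ≈ -46.887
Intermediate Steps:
14*(H(10, 8)/(-210) + C/66) = 14*(1/(8*(-210)) - 221/66) = 14*((⅛)*(-1/210) - 221*1/66) = 14*(-1/1680 - 221/66) = 14*(-61891/18480) = -61891/1320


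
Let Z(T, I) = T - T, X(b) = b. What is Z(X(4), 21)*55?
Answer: 0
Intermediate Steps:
Z(T, I) = 0
Z(X(4), 21)*55 = 0*55 = 0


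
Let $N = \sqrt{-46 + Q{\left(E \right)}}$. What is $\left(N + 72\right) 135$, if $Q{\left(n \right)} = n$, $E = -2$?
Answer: $9720 + 540 i \sqrt{3} \approx 9720.0 + 935.31 i$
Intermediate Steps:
$N = 4 i \sqrt{3}$ ($N = \sqrt{-46 - 2} = \sqrt{-48} = 4 i \sqrt{3} \approx 6.9282 i$)
$\left(N + 72\right) 135 = \left(4 i \sqrt{3} + 72\right) 135 = \left(72 + 4 i \sqrt{3}\right) 135 = 9720 + 540 i \sqrt{3}$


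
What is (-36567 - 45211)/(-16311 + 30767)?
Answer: -40889/7228 ≈ -5.6570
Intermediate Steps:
(-36567 - 45211)/(-16311 + 30767) = -81778/14456 = -81778*1/14456 = -40889/7228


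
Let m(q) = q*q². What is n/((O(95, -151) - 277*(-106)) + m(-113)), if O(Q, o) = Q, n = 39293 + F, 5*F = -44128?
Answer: -152337/7067200 ≈ -0.021555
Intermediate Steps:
F = -44128/5 (F = (⅕)*(-44128) = -44128/5 ≈ -8825.6)
n = 152337/5 (n = 39293 - 44128/5 = 152337/5 ≈ 30467.)
m(q) = q³
n/((O(95, -151) - 277*(-106)) + m(-113)) = 152337/(5*((95 - 277*(-106)) + (-113)³)) = 152337/(5*((95 + 29362) - 1442897)) = 152337/(5*(29457 - 1442897)) = (152337/5)/(-1413440) = (152337/5)*(-1/1413440) = -152337/7067200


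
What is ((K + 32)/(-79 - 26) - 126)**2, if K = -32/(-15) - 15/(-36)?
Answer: 70379314681/4410000 ≈ 15959.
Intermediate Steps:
K = 51/20 (K = -32*(-1/15) - 15*(-1/36) = 32/15 + 5/12 = 51/20 ≈ 2.5500)
((K + 32)/(-79 - 26) - 126)**2 = ((51/20 + 32)/(-79 - 26) - 126)**2 = ((691/20)/(-105) - 126)**2 = ((691/20)*(-1/105) - 126)**2 = (-691/2100 - 126)**2 = (-265291/2100)**2 = 70379314681/4410000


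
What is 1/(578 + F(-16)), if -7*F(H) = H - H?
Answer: 1/578 ≈ 0.0017301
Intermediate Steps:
F(H) = 0 (F(H) = -(H - H)/7 = -⅐*0 = 0)
1/(578 + F(-16)) = 1/(578 + 0) = 1/578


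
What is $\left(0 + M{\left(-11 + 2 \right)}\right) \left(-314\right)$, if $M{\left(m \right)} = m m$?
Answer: $-25434$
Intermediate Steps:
$M{\left(m \right)} = m^{2}$
$\left(0 + M{\left(-11 + 2 \right)}\right) \left(-314\right) = \left(0 + \left(-11 + 2\right)^{2}\right) \left(-314\right) = \left(0 + \left(-9\right)^{2}\right) \left(-314\right) = \left(0 + 81\right) \left(-314\right) = 81 \left(-314\right) = -25434$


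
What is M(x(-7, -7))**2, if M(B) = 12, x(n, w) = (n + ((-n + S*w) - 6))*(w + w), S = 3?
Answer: 144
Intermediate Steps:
x(n, w) = 2*w*(-6 + 3*w) (x(n, w) = (n + ((-n + 3*w) - 6))*(w + w) = (n + (-6 - n + 3*w))*(2*w) = (-6 + 3*w)*(2*w) = 2*w*(-6 + 3*w))
M(x(-7, -7))**2 = 12**2 = 144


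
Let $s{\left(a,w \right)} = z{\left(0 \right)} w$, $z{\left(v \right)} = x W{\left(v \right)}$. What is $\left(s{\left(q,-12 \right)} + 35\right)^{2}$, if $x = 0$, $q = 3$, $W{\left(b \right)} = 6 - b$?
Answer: $1225$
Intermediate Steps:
$z{\left(v \right)} = 0$ ($z{\left(v \right)} = 0 \left(6 - v\right) = 0$)
$s{\left(a,w \right)} = 0$ ($s{\left(a,w \right)} = 0 w = 0$)
$\left(s{\left(q,-12 \right)} + 35\right)^{2} = \left(0 + 35\right)^{2} = 35^{2} = 1225$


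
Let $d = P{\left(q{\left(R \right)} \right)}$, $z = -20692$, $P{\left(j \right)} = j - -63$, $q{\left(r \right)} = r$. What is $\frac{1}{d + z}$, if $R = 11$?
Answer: $- \frac{1}{20618} \approx -4.8501 \cdot 10^{-5}$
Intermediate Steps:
$P{\left(j \right)} = 63 + j$ ($P{\left(j \right)} = j + 63 = 63 + j$)
$d = 74$ ($d = 63 + 11 = 74$)
$\frac{1}{d + z} = \frac{1}{74 - 20692} = \frac{1}{-20618} = - \frac{1}{20618}$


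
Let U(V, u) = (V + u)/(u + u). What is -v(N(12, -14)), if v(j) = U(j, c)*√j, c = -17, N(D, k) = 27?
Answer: 15*√3/17 ≈ 1.5283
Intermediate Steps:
U(V, u) = (V + u)/(2*u) (U(V, u) = (V + u)/((2*u)) = (V + u)*(1/(2*u)) = (V + u)/(2*u))
v(j) = √j*(½ - j/34) (v(j) = ((½)*(j - 17)/(-17))*√j = ((½)*(-1/17)*(-17 + j))*√j = (½ - j/34)*√j = √j*(½ - j/34))
-v(N(12, -14)) = -√27*(17 - 1*27)/34 = -3*√3*(17 - 27)/34 = -3*√3*(-10)/34 = -(-15)*√3/17 = 15*√3/17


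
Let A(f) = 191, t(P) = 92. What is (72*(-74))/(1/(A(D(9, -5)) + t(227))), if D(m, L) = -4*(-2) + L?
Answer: -1507824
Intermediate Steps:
D(m, L) = 8 + L
(72*(-74))/(1/(A(D(9, -5)) + t(227))) = (72*(-74))/(1/(191 + 92)) = -5328/(1/283) = -5328/1/283 = -5328*283 = -1507824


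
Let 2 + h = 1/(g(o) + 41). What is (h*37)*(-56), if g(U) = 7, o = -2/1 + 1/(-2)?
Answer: 24605/6 ≈ 4100.8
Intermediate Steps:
o = -5/2 (o = -2*1 + 1*(-½) = -2 - ½ = -5/2 ≈ -2.5000)
h = -95/48 (h = -2 + 1/(7 + 41) = -2 + 1/48 = -95/48 ≈ -1.9792)
(h*37)*(-56) = -95/48*37*(-56) = -3515/48*(-56) = 24605/6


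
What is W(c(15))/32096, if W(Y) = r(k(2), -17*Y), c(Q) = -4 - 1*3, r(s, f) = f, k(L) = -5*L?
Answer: 7/1888 ≈ 0.0037076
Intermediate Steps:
c(Q) = -7 (c(Q) = -4 - 3 = -7)
W(Y) = -17*Y
W(c(15))/32096 = -17*(-7)/32096 = 119*(1/32096) = 7/1888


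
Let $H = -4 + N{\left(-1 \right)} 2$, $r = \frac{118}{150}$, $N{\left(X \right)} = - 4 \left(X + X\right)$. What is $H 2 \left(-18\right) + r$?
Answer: $- \frac{32341}{75} \approx -431.21$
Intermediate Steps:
$N{\left(X \right)} = - 8 X$ ($N{\left(X \right)} = - 4 \cdot 2 X = - 8 X$)
$r = \frac{59}{75}$ ($r = 118 \cdot \frac{1}{150} = \frac{59}{75} \approx 0.78667$)
$H = 12$ ($H = -4 + \left(-8\right) \left(-1\right) 2 = -4 + 8 \cdot 2 = -4 + 16 = 12$)
$H 2 \left(-18\right) + r = 12 \cdot 2 \left(-18\right) + \frac{59}{75} = 12 \left(-36\right) + \frac{59}{75} = -432 + \frac{59}{75} = - \frac{32341}{75}$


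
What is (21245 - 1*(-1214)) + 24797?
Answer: 47256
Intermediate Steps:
(21245 - 1*(-1214)) + 24797 = (21245 + 1214) + 24797 = 22459 + 24797 = 47256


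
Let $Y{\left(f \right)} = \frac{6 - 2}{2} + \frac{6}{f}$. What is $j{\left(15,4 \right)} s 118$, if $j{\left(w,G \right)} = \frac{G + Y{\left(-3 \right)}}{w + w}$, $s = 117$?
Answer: $\frac{9204}{5} \approx 1840.8$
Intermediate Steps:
$Y{\left(f \right)} = 2 + \frac{6}{f}$ ($Y{\left(f \right)} = 4 \cdot \frac{1}{2} + \frac{6}{f} = 2 + \frac{6}{f}$)
$j{\left(w,G \right)} = \frac{G}{2 w}$ ($j{\left(w,G \right)} = \frac{G + \left(2 + \frac{6}{-3}\right)}{w + w} = \frac{G + \left(2 + 6 \left(- \frac{1}{3}\right)\right)}{2 w} = \left(G + \left(2 - 2\right)\right) \frac{1}{2 w} = \left(G + 0\right) \frac{1}{2 w} = G \frac{1}{2 w} = \frac{G}{2 w}$)
$j{\left(15,4 \right)} s 118 = \frac{1}{2} \cdot 4 \cdot \frac{1}{15} \cdot 117 \cdot 118 = \frac{2}{15} \cdot 117 \cdot 118 = \frac{78}{5} \cdot 118 = \frac{9204}{5}$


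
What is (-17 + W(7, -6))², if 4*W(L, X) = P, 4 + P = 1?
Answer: 5041/16 ≈ 315.06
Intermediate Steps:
P = -3 (P = -4 + 1 = -3)
W(L, X) = -¾ (W(L, X) = (¼)*(-3) = -¾)
(-17 + W(7, -6))² = (-17 - ¾)² = (-71/4)² = 5041/16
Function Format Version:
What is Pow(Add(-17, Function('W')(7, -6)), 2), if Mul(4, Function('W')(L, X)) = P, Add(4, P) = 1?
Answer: Rational(5041, 16) ≈ 315.06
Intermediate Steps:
P = -3 (P = Add(-4, 1) = -3)
Function('W')(L, X) = Rational(-3, 4) (Function('W')(L, X) = Mul(Rational(1, 4), -3) = Rational(-3, 4))
Pow(Add(-17, Function('W')(7, -6)), 2) = Pow(Add(-17, Rational(-3, 4)), 2) = Pow(Rational(-71, 4), 2) = Rational(5041, 16)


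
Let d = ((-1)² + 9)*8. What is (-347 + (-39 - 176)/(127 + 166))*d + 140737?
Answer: 33085061/293 ≈ 1.1292e+5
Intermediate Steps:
d = 80 (d = (1 + 9)*8 = 10*8 = 80)
(-347 + (-39 - 176)/(127 + 166))*d + 140737 = (-347 + (-39 - 176)/(127 + 166))*80 + 140737 = (-347 - 215/293)*80 + 140737 = -101886/293*80 + 140737 = -8150880/293 + 140737 = 33085061/293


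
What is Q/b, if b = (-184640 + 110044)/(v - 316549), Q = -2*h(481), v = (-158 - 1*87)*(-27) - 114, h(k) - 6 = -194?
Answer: 29144512/18649 ≈ 1562.8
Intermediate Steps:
h(k) = -188 (h(k) = 6 - 194 = -188)
v = 6501 (v = (-158 - 87)*(-27) - 114 = -245*(-27) - 114 = 6615 - 114 = 6501)
Q = 376 (Q = -2*(-188) = 376)
b = 18649/77512 (b = (-184640 + 110044)/(6501 - 316549) = -74596/(-310048) = -74596*(-1/310048) = 18649/77512 ≈ 0.24060)
Q/b = 376/(18649/77512) = 376*(77512/18649) = 29144512/18649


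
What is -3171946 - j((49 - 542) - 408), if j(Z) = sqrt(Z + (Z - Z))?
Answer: -3171946 - I*sqrt(901) ≈ -3.1719e+6 - 30.017*I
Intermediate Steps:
j(Z) = sqrt(Z) (j(Z) = sqrt(Z + 0) = sqrt(Z))
-3171946 - j((49 - 542) - 408) = -3171946 - sqrt((49 - 542) - 408) = -3171946 - sqrt(-493 - 408) = -3171946 - sqrt(-901) = -3171946 - I*sqrt(901)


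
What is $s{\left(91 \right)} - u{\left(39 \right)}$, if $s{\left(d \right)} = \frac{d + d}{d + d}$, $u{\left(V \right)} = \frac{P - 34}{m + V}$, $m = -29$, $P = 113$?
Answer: $- \frac{69}{10} \approx -6.9$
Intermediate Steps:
$u{\left(V \right)} = \frac{79}{-29 + V}$ ($u{\left(V \right)} = \frac{113 - 34}{-29 + V} = \frac{79}{-29 + V}$)
$s{\left(d \right)} = 1$ ($s{\left(d \right)} = \frac{2 d}{2 d} = 2 d \frac{1}{2 d} = 1$)
$s{\left(91 \right)} - u{\left(39 \right)} = 1 - \frac{79}{-29 + 39} = 1 - \frac{79}{10} = - \frac{69}{10}$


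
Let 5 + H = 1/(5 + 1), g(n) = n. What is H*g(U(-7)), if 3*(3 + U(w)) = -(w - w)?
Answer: 29/2 ≈ 14.500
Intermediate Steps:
U(w) = -3 (U(w) = -3 + (-(w - w))/3 = -3 + (-1*0)/3 = -3 + (⅓)*0 = -3 + 0 = -3)
H = -29/6 (H = -5 + 1/(5 + 1) = -5 + 1/6 = -5 + ⅙ = -29/6 ≈ -4.8333)
H*g(U(-7)) = -29/6*(-3) = 29/2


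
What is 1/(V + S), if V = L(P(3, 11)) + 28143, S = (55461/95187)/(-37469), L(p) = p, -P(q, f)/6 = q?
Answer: 1188853901/33436515947138 ≈ 3.5556e-5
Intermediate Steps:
P(q, f) = -6*q
S = -18487/1188853901 (S = (55461*(1/95187))*(-1/37469) = (18487/31729)*(-1/37469) = -18487/1188853901 ≈ -1.5550e-5)
V = 28125 (V = -6*3 + 28143 = -18 + 28143 = 28125)
1/(V + S) = 1/(28125 - 18487/1188853901) = 1/(33436515947138/1188853901) = 1188853901/33436515947138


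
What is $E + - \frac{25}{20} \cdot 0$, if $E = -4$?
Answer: $-4$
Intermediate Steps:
$E + - \frac{25}{20} \cdot 0 = -4 + - \frac{25}{20} \cdot 0 = -4 + \left(-25\right) \frac{1}{20} \cdot 0 = -4 - 0 = -4 + 0 = -4$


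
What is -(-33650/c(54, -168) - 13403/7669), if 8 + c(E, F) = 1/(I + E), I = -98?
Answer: -11349990141/2707157 ≈ -4192.6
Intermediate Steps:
c(E, F) = -8 + 1/(-98 + E)
-(-33650/c(54, -168) - 13403/7669) = -(-33650*(-98 + 54)/(785 - 8*54) - 13403/7669) = -(-33650*(-44/(785 - 432)) - 13403*1/7669) = -(-33650/((-1/44*353)) - 13403/7669) = -(-33650/(-353/44) - 13403/7669) = -(-33650*(-44/353) - 13403/7669) = -(1480600/353 - 13403/7669) = -1*11349990141/2707157 = -11349990141/2707157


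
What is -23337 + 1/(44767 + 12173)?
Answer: -1328808779/56940 ≈ -23337.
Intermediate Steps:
-23337 + 1/(44767 + 12173) = -23337 + 1/56940 = -1328808779/56940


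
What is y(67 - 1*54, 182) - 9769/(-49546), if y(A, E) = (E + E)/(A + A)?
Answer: 703413/49546 ≈ 14.197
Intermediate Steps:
y(A, E) = E/A (y(A, E) = (2*E)/((2*A)) = (2*E)*(1/(2*A)) = E/A)
y(67 - 1*54, 182) - 9769/(-49546) = 182/(67 - 1*54) - 9769/(-49546) = 182/(67 - 54) - 9769*(-1/49546) = 182/13 + 9769/49546 = 182*(1/13) + 9769/49546 = 14 + 9769/49546 = 703413/49546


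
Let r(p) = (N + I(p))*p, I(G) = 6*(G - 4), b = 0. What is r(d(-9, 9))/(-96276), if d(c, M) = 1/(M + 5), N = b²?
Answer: 55/3145016 ≈ 1.7488e-5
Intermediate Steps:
N = 0 (N = 0² = 0)
I(G) = -24 + 6*G (I(G) = 6*(-4 + G) = -24 + 6*G)
d(c, M) = 1/(5 + M)
r(p) = p*(-24 + 6*p) (r(p) = (0 + (-24 + 6*p))*p = (-24 + 6*p)*p = p*(-24 + 6*p))
r(d(-9, 9))/(-96276) = (6*(-4 + 1/(5 + 9))/(5 + 9))/(-96276) = (6*(-4 + 1/14)/14)*(-1/96276) = (6*(1/14)*(-4 + 1/14))*(-1/96276) = (6*(1/14)*(-55/14))*(-1/96276) = -165/98*(-1/96276) = 55/3145016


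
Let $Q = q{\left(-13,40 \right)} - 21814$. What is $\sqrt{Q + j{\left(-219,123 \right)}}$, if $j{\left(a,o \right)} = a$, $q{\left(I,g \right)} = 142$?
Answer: $i \sqrt{21891} \approx 147.96 i$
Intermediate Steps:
$Q = -21672$ ($Q = 142 - 21814 = -21672$)
$\sqrt{Q + j{\left(-219,123 \right)}} = \sqrt{-21672 - 219} = \sqrt{-21891} = i \sqrt{21891}$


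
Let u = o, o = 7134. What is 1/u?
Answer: 1/7134 ≈ 0.00014017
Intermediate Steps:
u = 7134
1/u = 1/7134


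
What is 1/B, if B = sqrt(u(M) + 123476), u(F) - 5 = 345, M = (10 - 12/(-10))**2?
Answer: sqrt(123826)/123826 ≈ 0.0028418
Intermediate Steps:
M = 3136/25 (M = (10 - 12*(-1/10))**2 = (10 + 6/5)**2 = (56/5)**2 = 3136/25 ≈ 125.44)
u(F) = 350 (u(F) = 5 + 345 = 350)
B = sqrt(123826) (B = sqrt(350 + 123476) = sqrt(123826) ≈ 351.89)
1/B = 1/(sqrt(123826)) = sqrt(123826)/123826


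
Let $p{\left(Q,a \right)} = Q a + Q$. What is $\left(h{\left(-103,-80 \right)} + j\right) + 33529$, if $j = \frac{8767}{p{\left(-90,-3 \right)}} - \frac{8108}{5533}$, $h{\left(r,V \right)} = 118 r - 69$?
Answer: $\frac{21266546011}{995940} \approx 21353.0$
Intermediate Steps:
$p{\left(Q,a \right)} = Q + Q a$
$h{\left(r,V \right)} = -69 + 118 r$
$j = \frac{47048371}{995940}$ ($j = \frac{8767}{\left(-90\right) \left(1 - 3\right)} - \frac{8108}{5533} = \frac{8767}{\left(-90\right) \left(-2\right)} - \frac{8108}{5533} = \frac{8767}{180} - \frac{8108}{5533} = \frac{47048371}{995940} \approx 47.24$)
$\left(h{\left(-103,-80 \right)} + j\right) + 33529 = \left(\left(-69 + 118 \left(-103\right)\right) + \frac{47048371}{995940}\right) + 33529 = \left(\left(-69 - 12154\right) + \frac{47048371}{995940}\right) + 33529 = \left(-12223 + \frac{47048371}{995940}\right) + 33529 = - \frac{12126326249}{995940} + 33529 = \frac{21266546011}{995940}$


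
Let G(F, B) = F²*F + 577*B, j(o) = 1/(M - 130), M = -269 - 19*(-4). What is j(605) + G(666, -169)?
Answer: 95385382908/323 ≈ 2.9531e+8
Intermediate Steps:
M = -193 (M = -269 - 1*(-76) = -269 + 76 = -193)
j(o) = -1/323 (j(o) = 1/(-193 - 130) = 1/(-323) = -1/323)
G(F, B) = F³ + 577*B
j(605) + G(666, -169) = -1/323 + (666³ + 577*(-169)) = -1/323 + (295408296 - 97513) = -1/323 + 295310783 = 95385382908/323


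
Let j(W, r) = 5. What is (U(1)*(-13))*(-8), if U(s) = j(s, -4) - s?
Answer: 416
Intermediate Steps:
U(s) = 5 - s
(U(1)*(-13))*(-8) = ((5 - 1*1)*(-13))*(-8) = ((5 - 1)*(-13))*(-8) = (4*(-13))*(-8) = -52*(-8) = 416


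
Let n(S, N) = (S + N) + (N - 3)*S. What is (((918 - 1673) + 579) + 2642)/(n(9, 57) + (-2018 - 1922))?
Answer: -1233/1694 ≈ -0.72786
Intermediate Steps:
n(S, N) = N + S + S*(-3 + N) (n(S, N) = (N + S) + (-3 + N)*S = (N + S) + S*(-3 + N) = N + S + S*(-3 + N))
(((918 - 1673) + 579) + 2642)/(n(9, 57) + (-2018 - 1922)) = (((918 - 1673) + 579) + 2642)/((57 - 2*9 + 57*9) + (-2018 - 1922)) = ((-755 + 579) + 2642)/((57 - 18 + 513) - 3940) = (-176 + 2642)/(552 - 3940) = 2466/(-3388) = 2466*(-1/3388) = -1233/1694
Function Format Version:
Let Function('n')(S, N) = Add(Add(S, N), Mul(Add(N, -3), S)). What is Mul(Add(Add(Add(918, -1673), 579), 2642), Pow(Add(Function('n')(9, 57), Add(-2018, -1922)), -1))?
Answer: Rational(-1233, 1694) ≈ -0.72786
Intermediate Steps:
Function('n')(S, N) = Add(N, S, Mul(S, Add(-3, N))) (Function('n')(S, N) = Add(Add(N, S), Mul(Add(-3, N), S)) = Add(Add(N, S), Mul(S, Add(-3, N))) = Add(N, S, Mul(S, Add(-3, N))))
Mul(Add(Add(Add(918, -1673), 579), 2642), Pow(Add(Function('n')(9, 57), Add(-2018, -1922)), -1)) = Mul(Add(Add(Add(918, -1673), 579), 2642), Pow(Add(Add(57, Mul(-2, 9), Mul(57, 9)), Add(-2018, -1922)), -1)) = Mul(Add(Add(-755, 579), 2642), Pow(Add(Add(57, -18, 513), -3940), -1)) = Mul(Add(-176, 2642), Pow(Add(552, -3940), -1)) = Mul(2466, Pow(-3388, -1)) = Mul(2466, Rational(-1, 3388)) = Rational(-1233, 1694)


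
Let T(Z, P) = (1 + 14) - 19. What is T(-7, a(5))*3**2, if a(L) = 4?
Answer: -36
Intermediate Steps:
T(Z, P) = -4 (T(Z, P) = 15 - 19 = -4)
T(-7, a(5))*3**2 = -4*3**2 = -4*9 = -36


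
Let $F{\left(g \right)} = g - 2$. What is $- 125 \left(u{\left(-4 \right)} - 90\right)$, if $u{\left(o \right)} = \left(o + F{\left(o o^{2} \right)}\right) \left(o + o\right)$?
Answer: $-58750$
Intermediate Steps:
$F{\left(g \right)} = -2 + g$
$u{\left(o \right)} = 2 o \left(-2 + o + o^{3}\right)$ ($u{\left(o \right)} = \left(o + \left(-2 + o o^{2}\right)\right) \left(o + o\right) = \left(o + \left(-2 + o^{3}\right)\right) 2 o = \left(-2 + o + o^{3}\right) 2 o = 2 o \left(-2 + o + o^{3}\right)$)
$- 125 \left(u{\left(-4 \right)} - 90\right) = - 125 \left(2 \left(-4\right) \left(-2 - 4 + \left(-4\right)^{3}\right) - 90\right) = - 125 \left(2 \left(-4\right) \left(-2 - 4 - 64\right) - 90\right) = - 125 \left(2 \left(-4\right) \left(-70\right) - 90\right) = - 125 \left(560 - 90\right) = \left(-125\right) 470 = -58750$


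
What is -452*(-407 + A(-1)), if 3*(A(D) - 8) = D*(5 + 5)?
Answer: 545564/3 ≈ 1.8185e+5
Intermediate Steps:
A(D) = 8 + 10*D/3 (A(D) = 8 + (D*(5 + 5))/3 = 8 + (D*10)/3 = 8 + (10*D)/3 = 8 + 10*D/3)
-452*(-407 + A(-1)) = -452*(-407 + (8 + (10/3)*(-1))) = -452*(-407 + (8 - 10/3)) = -452*(-407 + 14/3) = -452*(-1207/3) = 545564/3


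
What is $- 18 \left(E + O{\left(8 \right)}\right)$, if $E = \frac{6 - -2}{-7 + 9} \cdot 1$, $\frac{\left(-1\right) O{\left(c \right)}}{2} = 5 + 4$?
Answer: $252$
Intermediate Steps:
$O{\left(c \right)} = -18$ ($O{\left(c \right)} = - 2 \left(5 + 4\right) = \left(-2\right) 9 = -18$)
$E = 4$ ($E = \frac{6 + 2}{2} \cdot 1 = 8 \cdot \frac{1}{2} \cdot 1 = 4 \cdot 1 = 4$)
$- 18 \left(E + O{\left(8 \right)}\right) = - 18 \left(4 - 18\right) = \left(-18\right) \left(-14\right) = 252$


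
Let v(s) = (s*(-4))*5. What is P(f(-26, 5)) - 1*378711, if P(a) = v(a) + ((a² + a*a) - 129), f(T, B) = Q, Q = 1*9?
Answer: -378858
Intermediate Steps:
Q = 9
f(T, B) = 9
v(s) = -20*s (v(s) = -4*s*5 = -20*s)
P(a) = -129 - 20*a + 2*a² (P(a) = -20*a + ((a² + a*a) - 129) = -20*a + ((a² + a²) - 129) = -20*a + (2*a² - 129) = -20*a + (-129 + 2*a²) = -129 - 20*a + 2*a²)
P(f(-26, 5)) - 1*378711 = (-129 - 20*9 + 2*9²) - 1*378711 = (-129 - 180 + 2*81) - 378711 = (-129 - 180 + 162) - 378711 = -147 - 378711 = -378858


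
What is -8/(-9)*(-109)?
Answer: -872/9 ≈ -96.889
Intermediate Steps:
-8/(-9)*(-109) = -8*(-1/9)*(-109) = -(-8)*(-109)/9 = -1*872/9 = -872/9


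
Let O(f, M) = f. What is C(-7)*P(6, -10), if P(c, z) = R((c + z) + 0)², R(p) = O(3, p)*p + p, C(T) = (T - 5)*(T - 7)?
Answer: 43008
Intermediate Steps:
C(T) = (-7 + T)*(-5 + T) (C(T) = (-5 + T)*(-7 + T) = (-7 + T)*(-5 + T))
R(p) = 4*p (R(p) = 3*p + p = 4*p)
P(c, z) = (4*c + 4*z)² (P(c, z) = (4*((c + z) + 0))² = (4*(c + z))² = (4*c + 4*z)²)
C(-7)*P(6, -10) = (35 + (-7)² - 12*(-7))*(16*(6 - 10)²) = (35 + 49 + 84)*(16*(-4)²) = 168*(16*16) = 168*256 = 43008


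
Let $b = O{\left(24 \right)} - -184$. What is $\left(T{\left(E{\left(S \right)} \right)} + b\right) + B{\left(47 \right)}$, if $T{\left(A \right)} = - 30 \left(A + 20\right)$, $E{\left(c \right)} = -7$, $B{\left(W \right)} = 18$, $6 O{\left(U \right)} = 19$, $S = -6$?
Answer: $- \frac{1109}{6} \approx -184.83$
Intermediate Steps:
$O{\left(U \right)} = \frac{19}{6}$ ($O{\left(U \right)} = \frac{1}{6} \cdot 19 = \frac{19}{6}$)
$b = \frac{1123}{6}$ ($b = \frac{19}{6} - -184 = \frac{19}{6} + 184 = \frac{1123}{6} \approx 187.17$)
$T{\left(A \right)} = -600 - 30 A$ ($T{\left(A \right)} = - 30 \left(20 + A\right) = -600 - 30 A$)
$\left(T{\left(E{\left(S \right)} \right)} + b\right) + B{\left(47 \right)} = \left(\left(-600 - -210\right) + \frac{1123}{6}\right) + 18 = \left(\left(-600 + 210\right) + \frac{1123}{6}\right) + 18 = \left(-390 + \frac{1123}{6}\right) + 18 = - \frac{1217}{6} + 18 = - \frac{1109}{6}$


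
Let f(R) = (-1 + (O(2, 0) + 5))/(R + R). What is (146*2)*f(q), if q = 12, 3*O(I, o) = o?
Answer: 146/3 ≈ 48.667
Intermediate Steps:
O(I, o) = o/3
f(R) = 2/R (f(R) = (-1 + ((⅓)*0 + 5))/(R + R) = (-1 + (0 + 5))/((2*R)) = (-1 + 5)*(1/(2*R)) = 4*(1/(2*R)) = 2/R)
(146*2)*f(q) = (146*2)*(2/12) = 292*(2*(1/12)) = 292*(⅙) = 146/3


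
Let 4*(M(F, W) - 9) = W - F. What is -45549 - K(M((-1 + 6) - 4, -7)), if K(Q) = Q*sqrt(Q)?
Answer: -45549 - 7*sqrt(7) ≈ -45568.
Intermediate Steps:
M(F, W) = 9 - F/4 + W/4 (M(F, W) = 9 + (W - F)/4 = 9 + (-F/4 + W/4) = 9 - F/4 + W/4)
K(Q) = Q**(3/2)
-45549 - K(M((-1 + 6) - 4, -7)) = -45549 - (9 - ((-1 + 6) - 4)/4 + (1/4)*(-7))**(3/2) = -45549 - (9 - (5 - 4)/4 - 7/4)**(3/2) = -45549 - (9 - 1/4*1 - 7/4)**(3/2) = -45549 - (9 - 1/4 - 7/4)**(3/2) = -45549 - 7**(3/2) = -45549 - 7*sqrt(7)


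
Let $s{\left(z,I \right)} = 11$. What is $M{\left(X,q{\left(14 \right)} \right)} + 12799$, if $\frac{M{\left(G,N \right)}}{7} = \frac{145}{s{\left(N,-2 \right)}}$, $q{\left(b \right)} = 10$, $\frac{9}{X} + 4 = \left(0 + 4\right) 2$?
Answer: $\frac{141804}{11} \approx 12891.0$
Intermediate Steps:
$X = \frac{9}{4}$ ($X = \frac{9}{-4 + \left(0 + 4\right) 2} = \frac{9}{-4 + 4 \cdot 2} = \frac{9}{-4 + 8} = \frac{9}{4} \approx 2.25$)
$M{\left(G,N \right)} = \frac{1015}{11}$ ($M{\left(G,N \right)} = 7 \cdot \frac{145}{11} = \frac{1015}{11}$)
$M{\left(X,q{\left(14 \right)} \right)} + 12799 = \frac{1015}{11} + 12799 = \frac{141804}{11}$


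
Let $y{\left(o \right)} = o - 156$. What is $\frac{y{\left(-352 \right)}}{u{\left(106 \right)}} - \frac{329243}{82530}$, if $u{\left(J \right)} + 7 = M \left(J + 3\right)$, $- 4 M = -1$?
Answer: $- \frac{21596627}{742770} \approx -29.076$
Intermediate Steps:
$M = \frac{1}{4}$ ($M = \left(- \frac{1}{4}\right) \left(-1\right) = \frac{1}{4} \approx 0.25$)
$y{\left(o \right)} = -156 + o$
$u{\left(J \right)} = - \frac{25}{4} + \frac{J}{4}$ ($u{\left(J \right)} = -7 + \frac{J + 3}{4} = -7 + \frac{3 + J}{4} = -7 + \left(\frac{3}{4} + \frac{J}{4}\right) = - \frac{25}{4} + \frac{J}{4}$)
$\frac{y{\left(-352 \right)}}{u{\left(106 \right)}} - \frac{329243}{82530} = \frac{-156 - 352}{- \frac{25}{4} + \frac{1}{4} \cdot 106} - \frac{329243}{82530} = - \frac{508}{- \frac{25}{4} + \frac{53}{2}} - \frac{329243}{82530} = - \frac{508}{\frac{81}{4}} - \frac{329243}{82530} = \left(-508\right) \frac{4}{81} - \frac{329243}{82530} = - \frac{2032}{81} - \frac{329243}{82530} = - \frac{21596627}{742770}$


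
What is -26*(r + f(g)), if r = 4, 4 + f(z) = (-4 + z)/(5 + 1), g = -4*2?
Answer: 52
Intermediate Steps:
g = -8
f(z) = -14/3 + z/6 (f(z) = -4 + (-4 + z)/(5 + 1) = -4 + (-4 + z)/6 = -4 + (-4 + z)*(⅙) = -4 + (-⅔ + z/6) = -14/3 + z/6)
-26*(r + f(g)) = -26*(4 + (-14/3 + (⅙)*(-8))) = -26*(4 + (-14/3 - 4/3)) = -26*(4 - 6) = -26*(-2) = 52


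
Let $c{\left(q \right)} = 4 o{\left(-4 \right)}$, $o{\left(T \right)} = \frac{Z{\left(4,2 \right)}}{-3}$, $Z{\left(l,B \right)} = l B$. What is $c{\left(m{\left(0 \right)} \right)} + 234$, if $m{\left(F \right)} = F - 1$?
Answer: $\frac{670}{3} \approx 223.33$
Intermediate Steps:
$Z{\left(l,B \right)} = B l$
$o{\left(T \right)} = - \frac{8}{3}$ ($o{\left(T \right)} = \frac{2 \cdot 4}{-3} = 8 \left(- \frac{1}{3}\right) = - \frac{8}{3}$)
$m{\left(F \right)} = -1 + F$ ($m{\left(F \right)} = F - 1 = -1 + F$)
$c{\left(q \right)} = - \frac{32}{3}$ ($c{\left(q \right)} = 4 \left(- \frac{8}{3}\right) = - \frac{32}{3}$)
$c{\left(m{\left(0 \right)} \right)} + 234 = - \frac{32}{3} + 234 = \frac{670}{3}$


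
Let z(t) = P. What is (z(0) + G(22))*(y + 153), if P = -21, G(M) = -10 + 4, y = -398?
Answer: 6615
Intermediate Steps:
G(M) = -6
z(t) = -21
(z(0) + G(22))*(y + 153) = (-21 - 6)*(-398 + 153) = -27*(-245) = 6615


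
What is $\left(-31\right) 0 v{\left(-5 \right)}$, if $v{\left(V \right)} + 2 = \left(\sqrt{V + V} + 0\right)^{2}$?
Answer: $0$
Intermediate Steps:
$v{\left(V \right)} = -2 + 2 V$ ($v{\left(V \right)} = -2 + \left(\sqrt{V + V} + 0\right)^{2} = -2 + \left(\sqrt{2 V} + 0\right)^{2} = -2 + \left(\sqrt{2} \sqrt{V} + 0\right)^{2} = -2 + \left(\sqrt{2} \sqrt{V}\right)^{2} = -2 + 2 V$)
$\left(-31\right) 0 v{\left(-5 \right)} = \left(-31\right) 0 \left(-2 + 2 \left(-5\right)\right) = 0 \left(-2 - 10\right) = 0 \left(-12\right) = 0$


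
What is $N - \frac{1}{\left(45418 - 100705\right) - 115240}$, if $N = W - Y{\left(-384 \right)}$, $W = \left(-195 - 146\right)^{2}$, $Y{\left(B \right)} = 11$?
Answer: $\frac{19827174291}{170527} \approx 1.1627 \cdot 10^{5}$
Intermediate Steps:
$W = 116281$ ($W = \left(-341\right)^{2} = 116281$)
$N = 116270$ ($N = 116281 - 11 = 116270$)
$N - \frac{1}{\left(45418 - 100705\right) - 115240} = 116270 - \frac{1}{\left(45418 - 100705\right) - 115240} = 116270 - \frac{1}{-55287 - 115240} = 116270 - \frac{1}{-170527} = 116270 - - \frac{1}{170527} = 116270 + \frac{1}{170527} = \frac{19827174291}{170527}$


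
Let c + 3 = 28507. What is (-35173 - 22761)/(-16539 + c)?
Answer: -57934/11965 ≈ -4.8420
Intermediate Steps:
c = 28504 (c = -3 + 28507 = 28504)
(-35173 - 22761)/(-16539 + c) = (-35173 - 22761)/(-16539 + 28504) = -57934/11965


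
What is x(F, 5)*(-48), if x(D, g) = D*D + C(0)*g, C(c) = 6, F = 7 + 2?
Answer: -5328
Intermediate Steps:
F = 9
x(D, g) = D² + 6*g (x(D, g) = D*D + 6*g = D² + 6*g)
x(F, 5)*(-48) = (9² + 6*5)*(-48) = (81 + 30)*(-48) = 111*(-48) = -5328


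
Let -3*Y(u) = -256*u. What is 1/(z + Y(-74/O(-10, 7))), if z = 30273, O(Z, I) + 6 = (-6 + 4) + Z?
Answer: 27/826843 ≈ 3.2654e-5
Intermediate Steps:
O(Z, I) = -8 + Z (O(Z, I) = -6 + ((-6 + 4) + Z) = -6 + (-2 + Z) = -8 + Z)
Y(u) = 256*u/3 (Y(u) = -(-256)*u/3 = 256*u/3)
1/(z + Y(-74/O(-10, 7))) = 1/(30273 + 256*(-74/(-8 - 10))/3) = 1/(30273 + 256*(-74/(-18))/3) = 1/(30273 + 256*(-74*(-1/18))/3) = 1/(30273 + (256/3)*(37/9)) = 1/(30273 + 9472/27) = 1/(826843/27) = 27/826843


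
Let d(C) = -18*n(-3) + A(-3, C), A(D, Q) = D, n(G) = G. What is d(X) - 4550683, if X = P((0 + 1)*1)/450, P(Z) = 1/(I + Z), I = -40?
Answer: -4550632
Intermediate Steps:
P(Z) = 1/(-40 + Z)
X = -1/17550 (X = 1/(-40 + (0 + 1)*1*450) = (1/450)/(-40 + 1*1) = (1/450)/(-40 + 1) = (1/450)/(-39) = -1/39*1/450 = -1/17550 ≈ -5.6980e-5)
d(C) = 51 (d(C) = -18*(-3) - 3 = 54 - 3 = 51)
d(X) - 4550683 = 51 - 4550683 = -4550632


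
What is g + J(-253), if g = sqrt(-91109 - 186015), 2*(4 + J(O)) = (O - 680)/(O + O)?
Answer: -3115/1012 + 2*I*sqrt(69281) ≈ -3.0781 + 526.43*I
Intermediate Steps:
J(O) = -4 + (-680 + O)/(4*O) (J(O) = -4 + ((O - 680)/(O + O))/2 = -4 + ((-680 + O)/((2*O)))/2 = -4 + ((-680 + O)*(1/(2*O)))/2 = -4 + ((-680 + O)/(2*O))/2 = -4 + (-680 + O)/(4*O))
g = 2*I*sqrt(69281) (g = sqrt(-277124) = 2*I*sqrt(69281) ≈ 526.43*I)
g + J(-253) = 2*I*sqrt(69281) + (-15/4 - 170/(-253)) = 2*I*sqrt(69281) + (-15/4 - 170*(-1/253)) = 2*I*sqrt(69281) + (-15/4 + 170/253) = 2*I*sqrt(69281) - 3115/1012 = -3115/1012 + 2*I*sqrt(69281)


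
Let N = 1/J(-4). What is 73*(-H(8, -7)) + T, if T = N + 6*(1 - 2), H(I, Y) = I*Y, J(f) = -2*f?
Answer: 32657/8 ≈ 4082.1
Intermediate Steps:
N = ⅛ (N = 1/(-2*(-4)) = 1/8 = 1*(⅛) = ⅛ ≈ 0.12500)
T = -47/8 (T = ⅛ + 6*(1 - 2) = ⅛ + 6*(-1) = ⅛ - 6 = -47/8 ≈ -5.8750)
73*(-H(8, -7)) + T = 73*(-8*(-7)) - 47/8 = 73*(-1*(-56)) - 47/8 = 73*56 - 47/8 = 4088 - 47/8 = 32657/8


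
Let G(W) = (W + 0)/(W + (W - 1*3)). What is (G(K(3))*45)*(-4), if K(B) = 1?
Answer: 180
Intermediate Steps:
G(W) = W/(-3 + 2*W) (G(W) = W/(W + (W - 3)) = W/(W + (-3 + W)) = W/(-3 + 2*W))
(G(K(3))*45)*(-4) = ((1/(-3 + 2*1))*45)*(-4) = ((1/(-3 + 2))*45)*(-4) = ((1/(-1))*45)*(-4) = ((1*(-1))*45)*(-4) = -1*45*(-4) = -45*(-4) = 180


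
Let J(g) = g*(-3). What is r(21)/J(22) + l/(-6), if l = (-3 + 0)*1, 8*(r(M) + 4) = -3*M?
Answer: 359/528 ≈ 0.67992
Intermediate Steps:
r(M) = -4 - 3*M/8 (r(M) = -4 + (-3*M)/8 = -4 - 3*M/8)
l = -3 (l = -3*1 = -3)
J(g) = -3*g
r(21)/J(22) + l/(-6) = (-4 - 3/8*21)/((-3*22)) - 3/(-6) = (-4 - 63/8)/(-66) - 3*(-1/6) = -95/8*(-1/66) + 1/2 = 95/528 + 1/2 = 359/528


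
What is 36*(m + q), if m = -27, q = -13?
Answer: -1440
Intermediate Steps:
36*(m + q) = 36*(-27 - 13) = 36*(-40) = -1440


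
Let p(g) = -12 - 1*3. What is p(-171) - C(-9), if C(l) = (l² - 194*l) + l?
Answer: -1833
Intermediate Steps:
C(l) = l² - 193*l
p(g) = -15 (p(g) = -12 - 3 = -15)
p(-171) - C(-9) = -15 - (-9)*(-193 - 9) = -15 - (-9)*(-202) = -15 - 1*1818 = -15 - 1818 = -1833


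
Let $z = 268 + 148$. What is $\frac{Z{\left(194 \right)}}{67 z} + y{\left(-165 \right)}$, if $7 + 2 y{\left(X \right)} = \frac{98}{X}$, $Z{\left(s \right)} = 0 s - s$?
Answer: $- \frac{8746909}{2299440} \approx -3.8039$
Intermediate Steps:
$Z{\left(s \right)} = - s$ ($Z{\left(s \right)} = 0 - s = - s$)
$z = 416$
$y{\left(X \right)} = - \frac{7}{2} + \frac{49}{X}$ ($y{\left(X \right)} = - \frac{7}{2} + \frac{98 \frac{1}{X}}{2} = - \frac{7}{2} + \frac{49}{X}$)
$\frac{Z{\left(194 \right)}}{67 z} + y{\left(-165 \right)} = \frac{\left(-1\right) 194}{67 \cdot 416} - \left(\frac{7}{2} - \frac{49}{-165}\right) = - \frac{194}{27872} + \left(- \frac{7}{2} + 49 \left(- \frac{1}{165}\right)\right) = \left(-194\right) \frac{1}{27872} - \frac{1253}{330} = - \frac{97}{13936} - \frac{1253}{330} = - \frac{8746909}{2299440}$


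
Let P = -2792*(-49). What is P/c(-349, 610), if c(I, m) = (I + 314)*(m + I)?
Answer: -19544/1305 ≈ -14.976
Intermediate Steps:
c(I, m) = (314 + I)*(I + m)
P = 136808
P/c(-349, 610) = 136808/((-349)² + 314*(-349) + 314*610 - 349*610) = 136808/(121801 - 109586 + 191540 - 212890) = 136808/(-9135) = 136808*(-1/9135) = -19544/1305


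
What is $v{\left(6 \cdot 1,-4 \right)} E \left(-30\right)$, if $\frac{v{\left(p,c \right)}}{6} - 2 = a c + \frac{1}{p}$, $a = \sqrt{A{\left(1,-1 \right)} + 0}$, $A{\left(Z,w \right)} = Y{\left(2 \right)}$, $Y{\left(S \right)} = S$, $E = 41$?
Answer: $-15990 + 29520 \sqrt{2} \approx 25758.0$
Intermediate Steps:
$A{\left(Z,w \right)} = 2$
$a = \sqrt{2}$ ($a = \sqrt{2 + 0} = \sqrt{2} \approx 1.4142$)
$v{\left(p,c \right)} = 12 + \frac{6}{p} + 6 c \sqrt{2}$ ($v{\left(p,c \right)} = 12 + 6 \left(\sqrt{2} c + \frac{1}{p}\right) = 12 + 6 \left(c \sqrt{2} + \frac{1}{p}\right) = 12 + 6 \left(\frac{1}{p} + c \sqrt{2}\right) = 12 + \left(\frac{6}{p} + 6 c \sqrt{2}\right) = 12 + \frac{6}{p} + 6 c \sqrt{2}$)
$v{\left(6 \cdot 1,-4 \right)} E \left(-30\right) = \left(12 + \frac{6}{6 \cdot 1} + 6 \left(-4\right) \sqrt{2}\right) 41 \left(-30\right) = \left(12 + \frac{6}{6} - 24 \sqrt{2}\right) 41 \left(-30\right) = \left(12 + 6 \cdot \frac{1}{6} - 24 \sqrt{2}\right) 41 \left(-30\right) = \left(12 + 1 - 24 \sqrt{2}\right) 41 \left(-30\right) = \left(13 - 24 \sqrt{2}\right) 41 \left(-30\right) = \left(533 - 984 \sqrt{2}\right) \left(-30\right) = -15990 + 29520 \sqrt{2}$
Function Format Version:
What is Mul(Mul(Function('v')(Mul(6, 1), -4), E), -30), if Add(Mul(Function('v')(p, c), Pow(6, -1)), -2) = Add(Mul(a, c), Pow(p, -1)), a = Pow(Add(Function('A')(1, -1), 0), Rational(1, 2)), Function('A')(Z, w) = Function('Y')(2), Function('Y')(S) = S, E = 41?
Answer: Add(-15990, Mul(29520, Pow(2, Rational(1, 2)))) ≈ 25758.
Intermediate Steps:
Function('A')(Z, w) = 2
a = Pow(2, Rational(1, 2)) (a = Pow(Add(2, 0), Rational(1, 2)) = Pow(2, Rational(1, 2)) ≈ 1.4142)
Function('v')(p, c) = Add(12, Mul(6, Pow(p, -1)), Mul(6, c, Pow(2, Rational(1, 2)))) (Function('v')(p, c) = Add(12, Mul(6, Add(Mul(Pow(2, Rational(1, 2)), c), Pow(p, -1)))) = Add(12, Mul(6, Add(Mul(c, Pow(2, Rational(1, 2))), Pow(p, -1)))) = Add(12, Mul(6, Add(Pow(p, -1), Mul(c, Pow(2, Rational(1, 2)))))) = Add(12, Add(Mul(6, Pow(p, -1)), Mul(6, c, Pow(2, Rational(1, 2))))) = Add(12, Mul(6, Pow(p, -1)), Mul(6, c, Pow(2, Rational(1, 2)))))
Mul(Mul(Function('v')(Mul(6, 1), -4), E), -30) = Mul(Mul(Add(12, Mul(6, Pow(Mul(6, 1), -1)), Mul(6, -4, Pow(2, Rational(1, 2)))), 41), -30) = Mul(Mul(Add(12, Mul(6, Pow(6, -1)), Mul(-24, Pow(2, Rational(1, 2)))), 41), -30) = Mul(Mul(Add(12, Mul(6, Rational(1, 6)), Mul(-24, Pow(2, Rational(1, 2)))), 41), -30) = Mul(Mul(Add(12, 1, Mul(-24, Pow(2, Rational(1, 2)))), 41), -30) = Mul(Mul(Add(13, Mul(-24, Pow(2, Rational(1, 2)))), 41), -30) = Mul(Add(533, Mul(-984, Pow(2, Rational(1, 2)))), -30) = Add(-15990, Mul(29520, Pow(2, Rational(1, 2))))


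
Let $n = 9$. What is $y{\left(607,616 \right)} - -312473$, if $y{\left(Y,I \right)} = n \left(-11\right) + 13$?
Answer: $312387$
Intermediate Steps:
$y{\left(Y,I \right)} = -86$ ($y{\left(Y,I \right)} = 9 \left(-11\right) + 13 = -99 + 13 = -86$)
$y{\left(607,616 \right)} - -312473 = -86 - -312473 = -86 + 312473 = 312387$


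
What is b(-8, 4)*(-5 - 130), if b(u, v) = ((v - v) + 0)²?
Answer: 0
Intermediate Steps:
b(u, v) = 0 (b(u, v) = (0 + 0)² = 0² = 0)
b(-8, 4)*(-5 - 130) = 0*(-5 - 130) = 0*(-135) = 0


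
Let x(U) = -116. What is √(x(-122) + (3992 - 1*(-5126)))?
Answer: √9002 ≈ 94.879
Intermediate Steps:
√(x(-122) + (3992 - 1*(-5126))) = √(-116 + (3992 - 1*(-5126))) = √(-116 + (3992 + 5126)) = √(-116 + 9118) = √9002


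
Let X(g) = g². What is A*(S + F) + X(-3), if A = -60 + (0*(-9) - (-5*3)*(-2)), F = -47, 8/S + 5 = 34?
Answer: 122211/29 ≈ 4214.2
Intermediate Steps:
S = 8/29 (S = 8/(-5 + 34) = 8/29 ≈ 0.27586)
A = -90 (A = -60 + (0 - (-15)*(-2)) = -60 + (0 - 1*30) = -60 + (0 - 30) = -60 - 30 = -90)
A*(S + F) + X(-3) = -90*(8/29 - 47) + (-3)² = -90*(-1355/29) + 9 = 121950/29 + 9 = 122211/29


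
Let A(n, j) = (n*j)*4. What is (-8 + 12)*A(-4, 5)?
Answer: -320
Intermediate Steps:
A(n, j) = 4*j*n (A(n, j) = (j*n)*4 = 4*j*n)
(-8 + 12)*A(-4, 5) = (-8 + 12)*(4*5*(-4)) = 4*(-80) = -320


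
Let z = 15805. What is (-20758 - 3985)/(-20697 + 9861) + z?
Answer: 171287723/10836 ≈ 15807.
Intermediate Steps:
(-20758 - 3985)/(-20697 + 9861) + z = (-20758 - 3985)/(-20697 + 9861) + 15805 = -24743/(-10836) + 15805 = -24743*(-1/10836) + 15805 = 24743/10836 + 15805 = 171287723/10836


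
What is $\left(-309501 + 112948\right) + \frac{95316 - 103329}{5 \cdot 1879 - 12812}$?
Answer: $- \frac{223871196}{1139} \approx -1.9655 \cdot 10^{5}$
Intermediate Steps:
$\left(-309501 + 112948\right) + \frac{95316 - 103329}{5 \cdot 1879 - 12812} = -196553 - \frac{8013}{9395 - 12812} = -196553 - \frac{8013}{-3417} = -196553 - - \frac{2671}{1139} = -196553 + \frac{2671}{1139} = - \frac{223871196}{1139}$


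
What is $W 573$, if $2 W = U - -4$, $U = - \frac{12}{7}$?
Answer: $\frac{4584}{7} \approx 654.86$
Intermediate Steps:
$U = - \frac{12}{7}$ ($U = \left(-12\right) \frac{1}{7} = - \frac{12}{7} \approx -1.7143$)
$W = \frac{8}{7}$ ($W = \frac{- \frac{12}{7} - -4}{2} = \frac{- \frac{12}{7} + 4}{2} = \frac{1}{2} \cdot \frac{16}{7} = \frac{8}{7} \approx 1.1429$)
$W 573 = \frac{8}{7} \cdot 573 = \frac{4584}{7}$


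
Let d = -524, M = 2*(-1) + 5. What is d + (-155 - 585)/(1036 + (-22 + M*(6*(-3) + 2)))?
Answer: -253462/483 ≈ -524.77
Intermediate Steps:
M = 3 (M = -2 + 5 = 3)
d + (-155 - 585)/(1036 + (-22 + M*(6*(-3) + 2))) = -524 + (-155 - 585)/(1036 + (-22 + 3*(6*(-3) + 2))) = -524 - 740/(1036 + (-22 + 3*(-18 + 2))) = -524 - 740/(1036 + (-22 + 3*(-16))) = -524 - 740/(1036 + (-22 - 48)) = -524 - 740/(1036 - 70) = -524 - 740/966 = -524 - 740*1/966 = -524 - 370/483 = -253462/483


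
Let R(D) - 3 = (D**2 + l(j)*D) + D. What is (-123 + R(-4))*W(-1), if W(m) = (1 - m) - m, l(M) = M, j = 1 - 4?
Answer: -288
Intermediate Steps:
j = -3
W(m) = 1 - 2*m
R(D) = 3 + D**2 - 2*D (R(D) = 3 + ((D**2 - 3*D) + D) = 3 + (D**2 - 2*D) = 3 + D**2 - 2*D)
(-123 + R(-4))*W(-1) = (-123 + (3 + (-4)**2 - 2*(-4)))*(1 - 2*(-1)) = (-123 + (3 + 16 + 8))*(1 + 2) = (-123 + 27)*3 = -96*3 = -288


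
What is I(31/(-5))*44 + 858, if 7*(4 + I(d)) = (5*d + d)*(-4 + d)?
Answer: 536734/175 ≈ 3067.1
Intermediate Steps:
I(d) = -4 + 6*d*(-4 + d)/7 (I(d) = -4 + ((5*d + d)*(-4 + d))/7 = -4 + ((6*d)*(-4 + d))/7 = -4 + (6*d*(-4 + d))/7 = -4 + 6*d*(-4 + d)/7)
I(31/(-5))*44 + 858 = (-4 - 744/(7*(-5)) + 6*(31/(-5))**2/7)*44 + 858 = (-4 - 744*(-1)/(7*5) + 6*(31*(-1/5))**2/7)*44 + 858 = (-4 - 24/7*(-31/5) + 6*(-31/5)**2/7)*44 + 858 = (-4 + 744/35 + (6/7)*(961/25))*44 + 858 = (-4 + 744/35 + 5766/175)*44 + 858 = (8786/175)*44 + 858 = 386584/175 + 858 = 536734/175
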